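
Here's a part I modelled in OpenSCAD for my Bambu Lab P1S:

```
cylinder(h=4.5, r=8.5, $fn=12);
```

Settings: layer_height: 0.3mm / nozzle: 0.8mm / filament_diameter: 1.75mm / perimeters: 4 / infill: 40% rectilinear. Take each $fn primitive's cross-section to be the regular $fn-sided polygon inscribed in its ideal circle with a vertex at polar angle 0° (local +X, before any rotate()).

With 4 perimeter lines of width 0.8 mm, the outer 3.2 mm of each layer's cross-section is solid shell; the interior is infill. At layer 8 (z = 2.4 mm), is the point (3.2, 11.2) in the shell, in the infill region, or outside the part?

At z = 2.4 mm: the r=8.5 cylinder contributes a regular 12-gon of circumradius 8.5. Overall, the cross-section is a single solid region. The nearest boundary edge runs (4.25, 7.36)→(0.00, 8.50); distance from the point to it = 3.44 mm. The point is not inside any of the regions above, so it lies outside the cross-section (3.44 mm from the nearest boundary).

outside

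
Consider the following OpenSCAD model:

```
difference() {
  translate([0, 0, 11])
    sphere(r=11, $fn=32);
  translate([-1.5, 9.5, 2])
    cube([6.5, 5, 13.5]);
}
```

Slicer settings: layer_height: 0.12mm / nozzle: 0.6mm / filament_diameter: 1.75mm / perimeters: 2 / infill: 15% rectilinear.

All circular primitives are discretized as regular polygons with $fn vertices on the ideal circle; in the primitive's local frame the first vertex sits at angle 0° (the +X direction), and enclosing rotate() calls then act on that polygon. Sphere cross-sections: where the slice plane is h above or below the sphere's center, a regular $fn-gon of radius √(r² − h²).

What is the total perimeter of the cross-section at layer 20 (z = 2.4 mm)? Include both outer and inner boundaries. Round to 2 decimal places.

At z = 2.4 mm: the r=11 sphere slices to a regular 32-gon of circumradius 6.859 (√(r²−h²) with h=8.6 from center) (perimeter = 2·32·6.859·sin(180°/32) = 43.02 mm); the cube at (-1.5, 9.5) (footprint 6.5×5) is included at this height (perimeter 23.00 mm); Subtracting the remaining from the first: starting from the r=11 sphere, the 6.5×5 cube at (-1.5, 9.5) misses the remaining region (no effect) — boundary = 43.02 mm. Overall, the cross-section is a single solid region. Total boundary length (outer) = 43.02 mm.

43.02 mm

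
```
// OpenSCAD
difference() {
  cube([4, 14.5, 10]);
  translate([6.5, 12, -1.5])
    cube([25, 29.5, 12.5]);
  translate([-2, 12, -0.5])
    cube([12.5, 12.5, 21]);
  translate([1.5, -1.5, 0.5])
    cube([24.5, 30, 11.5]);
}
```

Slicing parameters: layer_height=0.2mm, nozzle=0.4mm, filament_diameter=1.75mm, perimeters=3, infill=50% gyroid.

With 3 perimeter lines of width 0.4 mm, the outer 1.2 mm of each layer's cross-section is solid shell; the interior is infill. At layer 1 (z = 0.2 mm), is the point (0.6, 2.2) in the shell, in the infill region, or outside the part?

At z = 0.2 mm: the 4×14.5 cube contributes its full rectangle; the cube at (6.5, 12) (footprint 25×29.5) is included at this height; the cube at (-2, 12) is present — its section is the full 12.5×12.5 rectangle; the cube at (1.5, -1.5) does not reach this height (z outside [0.5, 12]); After the difference (first − rest): starting from the 4×14.5 cube, the 25×29.5 cube at (6.5, 12) misses the remaining region (no effect); the 12.5×12.5 cube at (-2, 12) partially overlaps it — only the 10.00 mm² overlap (of its 156.25 mm²) is removed, clipping the outline — 1 connected region. Overall, the cross-section is a single solid region. The nearest boundary edge runs (0.00, 0.00)→(0.00, 12.00); distance from the point to it = 0.60 mm. The point is inside the cross-section, 0.60 mm from the nearest boundary — within the 1.2 mm shell band (3 × 0.4).

shell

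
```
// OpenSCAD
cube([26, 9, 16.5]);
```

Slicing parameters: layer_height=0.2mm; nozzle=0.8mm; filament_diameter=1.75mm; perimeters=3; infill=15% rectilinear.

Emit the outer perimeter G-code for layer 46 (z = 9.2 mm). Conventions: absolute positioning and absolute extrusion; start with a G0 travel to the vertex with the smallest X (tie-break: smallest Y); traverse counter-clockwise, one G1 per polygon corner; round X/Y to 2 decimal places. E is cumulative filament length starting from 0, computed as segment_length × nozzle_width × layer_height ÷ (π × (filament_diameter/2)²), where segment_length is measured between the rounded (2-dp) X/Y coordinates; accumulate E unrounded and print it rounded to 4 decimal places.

G0 X0.00 Y0.00 Z9.20
G1 X26.00 Y0.00 E1.7295
G1 X26.00 Y9.00 E2.3282
G1 X0.00 Y9.00 E4.0577
G1 X0.00 Y0.00 E4.6564

At z = 9.2 mm: the 26×9 cube contributes its full rectangle. The outline is a single polygon with 4 vertices. Extrusion per mm of travel: 0.8 × 0.2 / (π × 0.875²) = 0.066520. Accumulating E over each segment gives final E = 4.6564.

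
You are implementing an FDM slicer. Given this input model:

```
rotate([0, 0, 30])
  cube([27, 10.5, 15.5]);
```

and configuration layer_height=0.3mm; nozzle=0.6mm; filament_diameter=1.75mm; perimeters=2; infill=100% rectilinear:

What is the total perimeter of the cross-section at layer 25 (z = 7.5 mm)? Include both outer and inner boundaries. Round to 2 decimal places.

At z = 7.5 mm: the 27×10.5 cube contributes its full rectangle (perimeter 75.00 mm); (rotated 30° about Z; rotation is an isometry so areas/perimeters/island counts are preserved). Overall, the cross-section is a single solid region. Total boundary length (outer) = 75.00 mm.

75.00 mm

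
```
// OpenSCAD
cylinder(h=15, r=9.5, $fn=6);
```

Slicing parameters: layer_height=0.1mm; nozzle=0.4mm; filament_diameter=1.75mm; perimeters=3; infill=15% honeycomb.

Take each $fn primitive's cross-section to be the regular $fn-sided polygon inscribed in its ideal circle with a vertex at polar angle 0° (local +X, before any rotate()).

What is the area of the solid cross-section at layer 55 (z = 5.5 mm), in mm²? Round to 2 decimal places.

At z = 5.5 mm: the r=9.5 cylinder contributes a regular 6-gon of circumradius 9.5 (area = (6/2)·9.500²·sin(360°/6) = 234.48 mm²). Overall, the cross-section is a single solid region. Net area = 234.48 mm².

234.48 mm²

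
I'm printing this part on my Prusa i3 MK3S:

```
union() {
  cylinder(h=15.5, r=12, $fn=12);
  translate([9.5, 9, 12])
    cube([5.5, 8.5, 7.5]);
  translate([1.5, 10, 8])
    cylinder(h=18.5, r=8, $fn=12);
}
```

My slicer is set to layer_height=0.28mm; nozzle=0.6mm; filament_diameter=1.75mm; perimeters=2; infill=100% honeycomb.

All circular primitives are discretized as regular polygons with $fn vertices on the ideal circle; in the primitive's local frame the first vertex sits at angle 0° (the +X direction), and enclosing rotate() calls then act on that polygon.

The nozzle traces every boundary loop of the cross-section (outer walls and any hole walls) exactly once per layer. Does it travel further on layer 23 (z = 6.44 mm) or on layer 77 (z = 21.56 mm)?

layer 23 (z = 6.44 mm)

Layer 23 (z = 6.44): the r=12 cylinder gives a regular 12-gon of circumradius 12 (constant along its height) (perimeter = 2·12·12.000·sin(180°/12) = 74.54 mm); the cube at (9.5, 9) does not reach this height (z outside [12, 19.5]); the cylinder at (1.5, 10) is not intersected at this z (z outside [8, 26.5]); Taking the union: only the r=12 cylinder is present, so the union is just that shape — boundary = 74.54 mm. So its perimeter = 74.54 mm. Layer 77 (z = 21.56): the cylinder does not reach this height (z outside [0, 15.5]); the cube at (9.5, 9) is absent (z outside [12, 19.5]); the r=8 cylinder at (1.5, 10) contributes a regular 12-gon of circumradius 8 (perimeter = 2·12·8.000·sin(180°/12) = 49.69 mm); Taking the union: only the r=8 cylinder at (1.5, 10) is present, so the union is just that shape — boundary = 49.69 mm. So its perimeter = 49.69 mm. Layer 23 is larger (74.54 vs 49.69 mm).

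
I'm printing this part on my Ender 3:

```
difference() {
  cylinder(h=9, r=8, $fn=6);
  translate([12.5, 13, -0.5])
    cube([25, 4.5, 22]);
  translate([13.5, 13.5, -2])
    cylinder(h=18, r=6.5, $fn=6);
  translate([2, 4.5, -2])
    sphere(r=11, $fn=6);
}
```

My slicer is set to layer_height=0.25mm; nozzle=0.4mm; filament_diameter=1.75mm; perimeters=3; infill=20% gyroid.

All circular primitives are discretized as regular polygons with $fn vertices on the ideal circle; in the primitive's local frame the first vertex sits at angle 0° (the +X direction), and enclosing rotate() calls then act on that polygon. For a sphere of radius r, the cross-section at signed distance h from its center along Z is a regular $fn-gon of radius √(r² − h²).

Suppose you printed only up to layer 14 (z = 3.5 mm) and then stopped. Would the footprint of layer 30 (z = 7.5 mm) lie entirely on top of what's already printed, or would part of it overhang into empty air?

Compare the two slices. At z = 3.5: the r=8 cylinder gives a regular 6-gon of circumradius 8 (constant along its height) (area = (6/2)·8.000²·sin(360°/6) = 166.28 mm²); the cube at (12.5, 13) (footprint 25×4.5) is included at this height (area 112.50 mm²); the r=6.5 cylinder at (13.5, 13.5) contributes a regular 6-gon of circumradius 6.5 (area = (6/2)·6.500²·sin(360°/6) = 109.77 mm²); the sphere at (2, 4.5): section is a regular 6-gon, circumradius = √(r²−h²) = √(11²−5.5²) = 9.526 (area = (6/2)·9.526²·sin(360°/6) = 235.78 mm²); Taking the first minus the rest: starting from the r=8 cylinder (166.28 mm²), the 25×4.5 cube at (12.5, 13) misses the remaining region (no effect); the r=6.5 cylinder at (13.5, 13.5) misses the remaining region (no effect); the r=11 sphere at (2, 4.5) partially overlaps it — only the 119.41 mm² overlap (of its 235.78 mm²) is removed, clipping the outline — area = 46.86 mm². At z = 7.5: the r=8 cylinder contributes a regular 6-gon of circumradius 8 (area = (6/2)·8.000²·sin(360°/6) = 166.28 mm²); the cube at (12.5, 13) is present — its section is the full 25×4.5 rectangle (area 112.50 mm²); the r=6.5 cylinder at (13.5, 13.5) contributes a regular 6-gon of circumradius 6.5 (area = (6/2)·6.500²·sin(360°/6) = 109.77 mm²); the r=11 sphere at (2, 4.5) contributes a regular 6-gon of circumradius √(11²−9.5²) = 5.545 (area = (6/2)·5.545²·sin(360°/6) = 79.89 mm²); After the difference (first − rest): starting from the r=8 cylinder (166.28 mm²), the 25×4.5 cube at (12.5, 13) misses the remaining region (no effect); the r=6.5 cylinder at (13.5, 13.5) misses the remaining region (no effect); the r=11 sphere at (2, 4.5) partially overlaps it — only the 56.28 mm² overlap (of its 79.89 mm²) is removed, clipping the outline — area = 110.00 mm². Checking containment: at z = 7.5 the cross-section extends beyond the z = 3.5 cross-section by about 63.14 mm².

part overhangs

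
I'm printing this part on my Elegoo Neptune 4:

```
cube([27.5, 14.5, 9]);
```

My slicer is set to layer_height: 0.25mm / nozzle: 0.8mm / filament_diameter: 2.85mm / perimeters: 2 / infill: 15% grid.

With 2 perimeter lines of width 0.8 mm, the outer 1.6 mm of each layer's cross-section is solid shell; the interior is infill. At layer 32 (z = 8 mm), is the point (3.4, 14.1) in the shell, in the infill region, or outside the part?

shell

At z = 8 mm: the 27.5×14.5 cube contributes its full rectangle. Overall, the cross-section is a single solid region. The nearest boundary edge runs (27.50, 14.50)→(0.00, 14.50); distance from the point to it = 0.40 mm. The point is inside the cross-section, 0.40 mm from the nearest boundary — within the 1.6 mm shell band (2 × 0.8).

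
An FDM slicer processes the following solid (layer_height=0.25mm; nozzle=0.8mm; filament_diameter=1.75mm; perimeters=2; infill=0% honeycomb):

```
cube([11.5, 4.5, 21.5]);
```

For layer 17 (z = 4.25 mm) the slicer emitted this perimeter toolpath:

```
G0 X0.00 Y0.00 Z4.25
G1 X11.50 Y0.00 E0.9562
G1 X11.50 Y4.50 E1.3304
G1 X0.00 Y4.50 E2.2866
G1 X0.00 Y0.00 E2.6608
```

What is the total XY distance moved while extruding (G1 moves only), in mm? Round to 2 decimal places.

Sum the Euclidean lengths of each G1 segment: total = 32.00 mm.

32.00 mm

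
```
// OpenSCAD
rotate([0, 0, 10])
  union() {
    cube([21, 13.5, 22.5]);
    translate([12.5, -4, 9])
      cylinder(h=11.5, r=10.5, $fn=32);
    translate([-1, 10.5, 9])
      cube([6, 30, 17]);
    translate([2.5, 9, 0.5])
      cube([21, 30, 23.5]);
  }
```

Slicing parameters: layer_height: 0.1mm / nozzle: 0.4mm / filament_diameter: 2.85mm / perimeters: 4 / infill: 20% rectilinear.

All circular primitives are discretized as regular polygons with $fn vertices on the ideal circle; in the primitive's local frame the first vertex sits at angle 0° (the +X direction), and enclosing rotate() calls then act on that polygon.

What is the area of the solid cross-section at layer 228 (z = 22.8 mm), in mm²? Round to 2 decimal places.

738.75 mm²

At z = 22.8 mm: the cube is not intersected at this z (z outside [0, 22.5]); the cylinder at (12.5, -4) does not reach this height (z outside [9, 20.5]); the 6×30 cube at (-1, 10.5) contributes its full rectangle (area 180.00 mm²); the cube at (2.5, 9) (footprint 21×30) is included at this height (area 630.00 mm²); Merging all regions: the regions partially overlap — summed areas 810.00 mm² minus the doubly-counted overlap 71.25 mm² gives 738.75 mm² — area = 738.75 mm²; (rotated 10° about Z; rotation is an isometry so areas/perimeters/island counts are preserved). Overall, the cross-section is a single solid region. Net area = 738.75 mm².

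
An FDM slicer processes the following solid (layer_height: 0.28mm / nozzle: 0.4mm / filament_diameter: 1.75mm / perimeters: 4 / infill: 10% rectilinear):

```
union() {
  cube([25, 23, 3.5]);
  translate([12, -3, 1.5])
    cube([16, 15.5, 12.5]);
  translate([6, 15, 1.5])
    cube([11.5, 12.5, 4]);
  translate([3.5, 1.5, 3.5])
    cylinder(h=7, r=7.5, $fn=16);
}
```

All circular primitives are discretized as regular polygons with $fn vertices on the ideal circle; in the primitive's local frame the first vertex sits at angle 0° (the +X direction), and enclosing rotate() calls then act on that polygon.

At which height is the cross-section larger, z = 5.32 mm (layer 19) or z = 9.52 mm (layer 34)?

Layer 19 (z = 5.32): the cube is not intersected at this z (z outside [0, 3.5]); the 16×15.5 cube at (12, -3) contributes its full rectangle (area 248.00 mm²); the cube at (6, 15) is present — its section is the full 11.5×12.5 rectangle (area 143.75 mm²); the cylinder at (3.5, 1.5): section is a regular 16-gon, circumradius r=7.5 (area = (16/2)·7.500²·sin(360°/16) = 172.21 mm²); Merging all regions: the 3 present regions are separate (no shared area or edge), so areas and boundary lengths simply add and each stays a separate island — area = 563.96 mm². So its area = 563.96 mm². Layer 34 (z = 9.52): the cube does not reach this height (z outside [0, 3.5]); the cube at (12, -3) is present — its section is the full 16×15.5 rectangle (area 248.00 mm²); the cube at (6, 15) does not reach this height (z outside [1.5, 5.5]); the r=7.5 cylinder at (3.5, 1.5) contributes a regular 16-gon of circumradius 7.5 (area = (16/2)·7.500²·sin(360°/16) = 172.21 mm²); Combining (union): the 2 present regions are separate (no shared area or edge), so areas and boundary lengths simply add and each stays a separate island — area = 420.21 mm². So its area = 420.21 mm². Layer 19 is larger (563.96 vs 420.21 mm²).

layer 19 (z = 5.32 mm)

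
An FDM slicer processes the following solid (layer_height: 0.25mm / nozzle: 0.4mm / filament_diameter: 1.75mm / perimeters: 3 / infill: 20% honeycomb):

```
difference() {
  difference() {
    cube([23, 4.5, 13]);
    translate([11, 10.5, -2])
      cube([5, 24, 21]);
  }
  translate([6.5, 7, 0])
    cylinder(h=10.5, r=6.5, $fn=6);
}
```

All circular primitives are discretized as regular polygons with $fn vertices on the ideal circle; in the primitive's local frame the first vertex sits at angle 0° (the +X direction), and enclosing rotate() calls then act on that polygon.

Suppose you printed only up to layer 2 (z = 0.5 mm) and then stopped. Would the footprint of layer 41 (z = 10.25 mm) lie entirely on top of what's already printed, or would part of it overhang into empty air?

Compare the two slices. At z = 0.5: the cube (footprint 23×4.5) is included at this height (area 103.50 mm²); the 5×24 cube at (11, 10.5) contributes its full rectangle (area 120.00 mm²); Taking the first minus the rest: starting from the 23×4.5 cube (103.50 mm²), the 5×24 cube at (11, 10.5) misses the remaining region (no effect) — area = 103.50 mm²; the r=6.5 cylinder at (6.5, 7) gives a regular 6-gon of circumradius 6.5 (constant along its height) (area = (6/2)·6.500²·sin(360°/6) = 109.77 mm²); After the difference (first − rest): starting from that combined region (103.50 mm²), the r=6.5 cylinder at (6.5, 7) partially overlaps it — only the 25.99 mm² overlap (of its 109.77 mm²) is removed, clipping the outline — area = 77.51 mm². At z = 10.25: the cube is present — its section is the full 23×4.5 rectangle (area 103.50 mm²); the cube at (11, 10.5) is present — its section is the full 5×24 rectangle (area 120.00 mm²); After the difference (first − rest): starting from the 23×4.5 cube (103.50 mm²), the 5×24 cube at (11, 10.5) misses the remaining region (no effect) — area = 103.50 mm²; the r=6.5 cylinder at (6.5, 7) contributes a regular 6-gon of circumradius 6.5 (area = (6/2)·6.500²·sin(360°/6) = 109.77 mm²); Subtracting the remaining from the first: starting from that combined region (103.50 mm²), the r=6.5 cylinder at (6.5, 7) partially overlaps it — only the 25.99 mm² overlap (of its 109.77 mm²) is removed, clipping the outline — area = 77.51 mm². Checking containment: the cross-section at z = 10.25 is a subset of the cross-section at z = 0.5.

entirely on top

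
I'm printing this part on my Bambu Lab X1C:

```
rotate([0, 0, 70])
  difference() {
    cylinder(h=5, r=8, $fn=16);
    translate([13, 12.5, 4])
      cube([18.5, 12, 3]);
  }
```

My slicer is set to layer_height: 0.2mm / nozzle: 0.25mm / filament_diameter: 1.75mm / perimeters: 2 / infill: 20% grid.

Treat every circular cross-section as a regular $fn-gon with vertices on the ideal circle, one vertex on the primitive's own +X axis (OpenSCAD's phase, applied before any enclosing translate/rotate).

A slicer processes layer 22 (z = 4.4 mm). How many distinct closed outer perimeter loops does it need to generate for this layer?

1

At z = 4.4 mm: the cylinder: section is a regular 16-gon, circumradius r=8; the cube at (13, 12.5) is present — its section is the full 18.5×12 rectangle; Subtracting the remaining from the first: starting from the r=8 cylinder, the 18.5×12 cube at (13, 12.5) misses the remaining region (no effect) — 1 connected region; (rotated 70° about Z; rotation is an isometry so areas/perimeters/island counts are preserved). The result has 1 disconnected region.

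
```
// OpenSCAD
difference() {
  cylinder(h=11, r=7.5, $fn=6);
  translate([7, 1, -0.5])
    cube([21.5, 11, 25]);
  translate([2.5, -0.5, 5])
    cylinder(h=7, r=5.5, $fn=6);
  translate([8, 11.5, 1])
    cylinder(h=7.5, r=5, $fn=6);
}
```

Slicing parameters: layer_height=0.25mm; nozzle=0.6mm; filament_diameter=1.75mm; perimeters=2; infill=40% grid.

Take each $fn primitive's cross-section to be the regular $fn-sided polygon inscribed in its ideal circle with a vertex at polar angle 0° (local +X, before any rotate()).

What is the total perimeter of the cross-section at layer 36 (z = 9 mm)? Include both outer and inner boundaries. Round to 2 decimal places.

At z = 9 mm: the cylinder: section is a regular 6-gon, circumradius r=7.5 (perimeter = 2·6·7.500·sin(180°/6) = 45.00 mm); the cube at (7, 1) (footprint 21.5×11) is included at this height (perimeter 65.00 mm); the r=5.5 cylinder at (2.5, -0.5) contributes a regular 6-gon of circumradius 5.5 (perimeter = 2·6·5.500·sin(180°/6) = 33.00 mm); the cylinder at (8, 11.5) is not intersected at this z (z outside [1, 8.5]); Subtracting the remaining from the first: starting from the r=7.5 cylinder, the 21.5×11 cube at (7, 1) misses the remaining region (no effect); the r=5.5 cylinder at (2.5, -0.5) partially overlaps it — only the 73.68 mm² overlap (of its 78.59 mm²) is removed, clipping the outline — boundary = 55.00 mm. Overall, the cross-section is a single solid region. Total boundary length (outer) = 55.00 mm.

55.00 mm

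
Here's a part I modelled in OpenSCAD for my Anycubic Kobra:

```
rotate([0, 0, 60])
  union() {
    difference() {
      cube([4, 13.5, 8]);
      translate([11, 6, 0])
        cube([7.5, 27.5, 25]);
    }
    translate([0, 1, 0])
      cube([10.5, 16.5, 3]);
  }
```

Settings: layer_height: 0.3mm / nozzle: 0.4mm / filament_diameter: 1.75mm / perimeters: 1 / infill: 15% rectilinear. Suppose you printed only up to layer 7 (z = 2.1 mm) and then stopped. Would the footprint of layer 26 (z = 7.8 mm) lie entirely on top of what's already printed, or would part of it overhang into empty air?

Compare the two slices. At z = 2.1: the cube (footprint 4×13.5) is included at this height (area 54.00 mm²); the cube at (11, 6) (footprint 7.5×27.5) is included at this height (area 206.25 mm²); After the difference (first − rest): starting from the 4×13.5 cube (54.00 mm²), the 7.5×27.5 cube at (11, 6) misses the remaining region (no effect) — area = 54.00 mm²; the cube at (0, 1) (footprint 10.5×16.5) is included at this height (area 173.25 mm²); Taking the union: the regions partially overlap — summed areas 227.25 mm² minus the doubly-counted overlap 50.00 mm² gives 177.25 mm² — area = 177.25 mm²; (whole slice rotated 60° about Z — lengths, areas and connectivity unchanged). At z = 7.8: the cube (footprint 4×13.5) is included at this height (area 54.00 mm²); the cube at (11, 6) (footprint 7.5×27.5) is included at this height (area 206.25 mm²); After the difference (first − rest): starting from the 4×13.5 cube (54.00 mm²), the 7.5×27.5 cube at (11, 6) misses the remaining region (no effect) — area = 54.00 mm²; the cube at (0, 1) is not intersected at this z (z outside [0, 3]); Taking the union: only the result so far is present, so the union is just that shape — area = 54.00 mm²; (whole slice rotated 60° about Z — lengths, areas and connectivity unchanged). Checking containment: the cross-section at z = 7.8 is a subset of the cross-section at z = 2.1.

entirely on top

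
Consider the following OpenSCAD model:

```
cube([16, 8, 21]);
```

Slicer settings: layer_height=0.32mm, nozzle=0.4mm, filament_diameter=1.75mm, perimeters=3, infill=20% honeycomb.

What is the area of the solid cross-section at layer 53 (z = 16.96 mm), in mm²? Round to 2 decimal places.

128.00 mm²

At z = 16.96 mm: the cube is present — its section is the full 16×8 rectangle (area 128.00 mm²). Overall, the cross-section is a single solid region. Net area = 128.00 mm².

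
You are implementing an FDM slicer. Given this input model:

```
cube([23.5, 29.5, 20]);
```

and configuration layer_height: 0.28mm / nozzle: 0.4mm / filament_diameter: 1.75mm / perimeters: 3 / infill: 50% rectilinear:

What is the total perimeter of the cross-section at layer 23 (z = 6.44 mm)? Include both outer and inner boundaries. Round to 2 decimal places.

106.00 mm

At z = 6.44 mm: the cube is present — its section is the full 23.5×29.5 rectangle (perimeter 106.00 mm). Overall, the cross-section is a single solid region. Total boundary length (outer) = 106.00 mm.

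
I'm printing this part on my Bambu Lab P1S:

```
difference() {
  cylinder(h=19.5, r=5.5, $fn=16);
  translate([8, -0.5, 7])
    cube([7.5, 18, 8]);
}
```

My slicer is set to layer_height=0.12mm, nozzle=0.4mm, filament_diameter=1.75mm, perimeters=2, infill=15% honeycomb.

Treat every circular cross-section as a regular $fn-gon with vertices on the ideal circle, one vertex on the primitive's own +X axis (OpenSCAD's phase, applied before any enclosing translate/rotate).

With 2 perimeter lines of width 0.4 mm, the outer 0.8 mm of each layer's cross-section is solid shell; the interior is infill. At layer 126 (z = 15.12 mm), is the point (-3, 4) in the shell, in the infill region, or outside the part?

shell

At z = 15.12 mm: the r=5.5 cylinder gives a regular 16-gon of circumradius 5.5 (constant along its height); the cube at (8, -0.5) is not intersected at this z (z outside [7, 15]); After the difference (first − rest): none of the subtracted shapes is present at this height, so the r=5.5 cylinder is unchanged — 1 connected region. Overall, the cross-section is a single solid region. The nearest boundary edge runs (-2.10, 5.08)→(-3.89, 3.89); distance from the point to it = 0.40 mm. The point is inside the cross-section, 0.40 mm from the nearest boundary — within the 0.8 mm shell band (2 × 0.4).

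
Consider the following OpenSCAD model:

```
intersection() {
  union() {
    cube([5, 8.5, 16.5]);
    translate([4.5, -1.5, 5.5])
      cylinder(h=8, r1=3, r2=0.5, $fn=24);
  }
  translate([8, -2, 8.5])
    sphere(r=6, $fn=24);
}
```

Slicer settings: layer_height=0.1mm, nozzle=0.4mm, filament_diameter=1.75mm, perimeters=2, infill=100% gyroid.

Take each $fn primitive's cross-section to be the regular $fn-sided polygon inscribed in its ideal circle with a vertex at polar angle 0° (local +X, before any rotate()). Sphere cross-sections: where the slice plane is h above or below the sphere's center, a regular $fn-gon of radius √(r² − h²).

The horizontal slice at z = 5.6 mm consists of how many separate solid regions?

At z = 5.6 mm: the cube (footprint 5×8.5) is included at this height; the cone at (4.5, -1.5) (r1=3→r2=0.5) has section circumradius 2.969 here — a regular 24-gon; Merging all regions: the regions partially overlap (shared area 3.33 mm²), so overlapping operands fuse into one piece — 1 connected region; the sphere at (8, -2): section is a regular 24-gon, circumradius = √(r²−h²) = √(6²−2.9²) = 5.253; Taking the intersection: the r=6 sphere at (8, -2) partially overlaps that combined region; clipping to the common part keeps 22.27 mm² — 1 connected region. The result has 1 disconnected region.

1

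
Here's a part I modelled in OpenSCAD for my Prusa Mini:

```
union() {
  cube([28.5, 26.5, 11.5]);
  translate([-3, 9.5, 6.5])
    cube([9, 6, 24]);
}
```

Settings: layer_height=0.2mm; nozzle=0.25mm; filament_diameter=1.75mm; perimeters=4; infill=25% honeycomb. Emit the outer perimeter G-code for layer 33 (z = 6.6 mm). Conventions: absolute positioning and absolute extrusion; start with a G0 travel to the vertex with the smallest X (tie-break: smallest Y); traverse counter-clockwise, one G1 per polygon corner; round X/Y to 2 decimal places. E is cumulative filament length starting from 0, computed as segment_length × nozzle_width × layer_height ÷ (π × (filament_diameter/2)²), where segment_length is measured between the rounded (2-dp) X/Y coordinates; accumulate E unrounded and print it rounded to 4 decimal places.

G0 X-3.00 Y9.50 Z6.60
G1 X0.00 Y9.50 E0.0624
G1 X0.00 Y0.00 E0.2598
G1 X28.50 Y0.00 E0.8523
G1 X28.50 Y26.50 E1.4032
G1 X0.00 Y26.50 E1.9956
G1 X0.00 Y15.50 E2.2243
G1 X-3.00 Y15.50 E2.2866
G1 X-3.00 Y9.50 E2.4114

At z = 6.6 mm: the 28.5×26.5 cube contributes its full rectangle; the cube at (-3, 9.5) (footprint 9×6) is included at this height; Merging all regions: the regions partially overlap (shared area 36.00 mm²), so overlapping operands fuse into one piece — 1 connected region. The outline is a single polygon with 8 vertices. Extrusion per mm of travel: 0.25 × 0.2 / (π × 0.875²) = 0.020788. Accumulating E over each segment gives final E = 2.4114.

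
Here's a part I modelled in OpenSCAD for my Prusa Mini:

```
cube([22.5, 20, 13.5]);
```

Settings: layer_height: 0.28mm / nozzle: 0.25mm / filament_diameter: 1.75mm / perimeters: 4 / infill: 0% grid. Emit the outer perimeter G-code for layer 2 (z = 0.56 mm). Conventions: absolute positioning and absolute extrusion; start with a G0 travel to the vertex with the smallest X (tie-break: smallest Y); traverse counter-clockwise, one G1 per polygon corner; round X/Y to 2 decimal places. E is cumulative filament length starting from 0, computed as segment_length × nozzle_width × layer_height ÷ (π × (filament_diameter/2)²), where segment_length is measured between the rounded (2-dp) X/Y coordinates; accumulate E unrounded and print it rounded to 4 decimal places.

G0 X0.00 Y0.00 Z0.56
G1 X22.50 Y0.00 E0.6548
G1 X22.50 Y20.00 E1.2369
G1 X0.00 Y20.00 E1.8917
G1 X0.00 Y0.00 E2.4737

At z = 0.56 mm: the cube (footprint 22.5×20) is included at this height. The outline is a single polygon with 4 vertices. Extrusion per mm of travel: 0.25 × 0.28 / (π × 0.875²) = 0.029103. Accumulating E over each segment gives final E = 2.4737.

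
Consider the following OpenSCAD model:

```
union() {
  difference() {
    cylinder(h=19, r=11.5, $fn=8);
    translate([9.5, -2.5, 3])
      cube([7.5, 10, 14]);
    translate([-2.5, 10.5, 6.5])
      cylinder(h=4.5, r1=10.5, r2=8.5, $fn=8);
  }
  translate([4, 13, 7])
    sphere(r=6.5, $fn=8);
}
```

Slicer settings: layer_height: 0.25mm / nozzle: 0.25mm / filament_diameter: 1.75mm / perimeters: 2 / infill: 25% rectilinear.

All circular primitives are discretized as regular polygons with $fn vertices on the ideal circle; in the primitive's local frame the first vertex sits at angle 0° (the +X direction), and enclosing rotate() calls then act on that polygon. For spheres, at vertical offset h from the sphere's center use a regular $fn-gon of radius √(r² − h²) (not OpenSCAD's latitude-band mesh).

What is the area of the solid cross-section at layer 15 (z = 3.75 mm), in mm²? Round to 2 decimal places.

440.53 mm²

At z = 3.75 mm: the r=11.5 cylinder gives a regular 8-gon of circumradius 11.5 (constant along its height) (area = (8/2)·11.500²·sin(360°/8) = 374.06 mm²); the cube at (9.5, -2.5) (footprint 7.5×10) is included at this height (area 75.00 mm²); the cone at (-2.5, 10.5) is absent (z outside [6.5, 11]); Taking the first minus the rest: starting from the r=11.5 cylinder (374.06 mm²), the 7.5×10 cube at (9.5, -2.5) partially overlaps it — only the 8.53 mm² overlap (of its 75.00 mm²) is removed, clipping the outline — area = 365.53 mm²; the r=6.5 sphere at (4, 13) slices to a regular 8-gon of circumradius 5.629 (√(r²−h²) with h=3.25 from center) (area = (8/2)·5.629²·sin(360°/8) = 89.63 mm²); Merging all regions: the regions partially overlap — summed areas 455.15 mm² minus the doubly-counted overlap 14.62 mm² gives 440.53 mm² — area = 440.53 mm². Overall, the cross-section is a single solid region. Net area = 440.53 mm².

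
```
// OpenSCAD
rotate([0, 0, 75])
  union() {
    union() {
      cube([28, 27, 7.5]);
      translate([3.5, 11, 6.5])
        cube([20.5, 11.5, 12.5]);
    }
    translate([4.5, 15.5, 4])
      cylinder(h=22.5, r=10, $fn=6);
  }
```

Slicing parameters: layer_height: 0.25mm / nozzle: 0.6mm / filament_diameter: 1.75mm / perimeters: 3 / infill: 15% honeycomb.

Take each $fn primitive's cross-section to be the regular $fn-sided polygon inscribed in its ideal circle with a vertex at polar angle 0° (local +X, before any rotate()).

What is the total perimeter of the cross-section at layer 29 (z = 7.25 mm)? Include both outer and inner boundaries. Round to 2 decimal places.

113.68 mm

At z = 7.25 mm: the cube (footprint 28×27) is included at this height (perimeter 110.00 mm); the cube at (3.5, 11) is present — its section is the full 20.5×11.5 rectangle (perimeter 64.00 mm); Combining (union): the 20.5×11.5 cube at (3.5, 11) lies entirely inside the 28×27 cube, so the union is just the 28×27 cube — boundary = 110.00 mm; the r=10 cylinder at (4.5, 15.5) gives a regular 6-gon of circumradius 10 (constant along its height) (perimeter = 2·6·10.000·sin(180°/6) = 60.00 mm); Merging all regions: the regions partially overlap (shared area 207.85 mm²), so the edge portions inside another operand are dropped and the merged outline is re-measured after clipping — boundary = 113.68 mm; (rotated 75° about Z; rotation is an isometry so areas/perimeters/island counts are preserved). Overall, the cross-section is a single solid region. Total boundary length (outer) = 113.68 mm.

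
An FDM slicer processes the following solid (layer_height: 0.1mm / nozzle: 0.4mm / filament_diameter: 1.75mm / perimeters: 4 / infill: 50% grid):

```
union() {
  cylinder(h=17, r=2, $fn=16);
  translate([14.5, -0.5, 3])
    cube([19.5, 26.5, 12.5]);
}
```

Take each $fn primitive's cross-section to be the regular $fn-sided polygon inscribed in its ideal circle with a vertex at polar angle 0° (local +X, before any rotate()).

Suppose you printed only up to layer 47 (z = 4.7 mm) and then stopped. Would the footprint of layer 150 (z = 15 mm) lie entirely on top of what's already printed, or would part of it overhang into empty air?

entirely on top

Compare the two slices. At z = 4.7: the r=2 cylinder contributes a regular 16-gon of circumradius 2 (area = (16/2)·2.000²·sin(360°/16) = 12.25 mm²); the cube at (14.5, -0.5) is present — its section is the full 19.5×26.5 rectangle (area 516.75 mm²); Taking the union: the 2 present regions are separate (no shared area or edge), so areas and boundary lengths simply add and each stays a separate island — area = 529.00 mm². At z = 15: the r=2 cylinder contributes a regular 16-gon of circumradius 2 (area = (16/2)·2.000²·sin(360°/16) = 12.25 mm²); the cube at (14.5, -0.5) (footprint 19.5×26.5) is included at this height (area 516.75 mm²); Taking the union: the 2 present regions are separate (no shared area or edge), so areas and boundary lengths simply add and each stays a separate island — area = 529.00 mm². Checking containment: the cross-section at z = 15 is a subset of the cross-section at z = 4.7.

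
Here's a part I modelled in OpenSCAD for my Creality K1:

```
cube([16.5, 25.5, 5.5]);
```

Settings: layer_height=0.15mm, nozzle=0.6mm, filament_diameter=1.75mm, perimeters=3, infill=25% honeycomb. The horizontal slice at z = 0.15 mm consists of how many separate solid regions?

1

At z = 0.15 mm: the cube (footprint 16.5×25.5) is included at this height. The result has 1 disconnected region.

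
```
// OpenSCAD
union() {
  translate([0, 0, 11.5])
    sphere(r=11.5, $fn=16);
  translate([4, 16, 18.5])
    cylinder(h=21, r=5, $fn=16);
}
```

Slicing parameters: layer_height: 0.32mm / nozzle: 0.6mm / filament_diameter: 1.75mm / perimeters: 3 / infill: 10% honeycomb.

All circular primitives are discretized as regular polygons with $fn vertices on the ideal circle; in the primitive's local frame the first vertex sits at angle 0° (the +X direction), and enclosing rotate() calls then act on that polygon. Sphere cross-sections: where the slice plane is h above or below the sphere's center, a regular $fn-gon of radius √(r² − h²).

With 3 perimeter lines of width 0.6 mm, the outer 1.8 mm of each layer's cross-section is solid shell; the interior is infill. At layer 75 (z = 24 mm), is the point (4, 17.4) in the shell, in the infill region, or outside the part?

At z = 24 mm: the sphere does not reach this height (|z−center|=12.500 > r=11.5); the r=5 cylinder at (4, 16) contributes a regular 16-gon of circumradius 5; Combining (union): only the r=5 cylinder at (4, 16) is present, so the union is just that shape — 1 connected region. Overall, the cross-section is a single solid region. The nearest boundary edge runs (5.91, 20.62)→(4.00, 21.00); distance from the point to it = 3.53 mm. The point is inside the cross-section and 3.53 mm from the nearest boundary — more than the 1.8 mm shell width (3 × 0.6), so it's in the infill interior.

infill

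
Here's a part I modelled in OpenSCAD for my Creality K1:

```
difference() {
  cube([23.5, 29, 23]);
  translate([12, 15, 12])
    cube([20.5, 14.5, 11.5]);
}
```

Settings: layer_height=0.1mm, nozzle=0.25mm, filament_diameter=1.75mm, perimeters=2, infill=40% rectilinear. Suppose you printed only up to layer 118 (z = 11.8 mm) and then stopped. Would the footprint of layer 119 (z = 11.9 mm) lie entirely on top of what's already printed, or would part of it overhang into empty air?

Compare the two slices. At z = 11.8: the cube is present — its section is the full 23.5×29 rectangle (area 681.50 mm²); the cube at (12, 15) is not intersected at this z (z outside [12, 23.5]); After the difference (first − rest): none of the subtracted shapes is present at this height, so the 23.5×29 cube is unchanged — area = 681.50 mm². At z = 11.9: the cube (footprint 23.5×29) is included at this height (area 681.50 mm²); the cube at (12, 15) is not intersected at this z (z outside [12, 23.5]); Taking the first minus the rest: none of the subtracted shapes is present at this height, so the 23.5×29 cube is unchanged — area = 681.50 mm². Checking containment: the cross-section at z = 11.9 is a subset of the cross-section at z = 11.8.

entirely on top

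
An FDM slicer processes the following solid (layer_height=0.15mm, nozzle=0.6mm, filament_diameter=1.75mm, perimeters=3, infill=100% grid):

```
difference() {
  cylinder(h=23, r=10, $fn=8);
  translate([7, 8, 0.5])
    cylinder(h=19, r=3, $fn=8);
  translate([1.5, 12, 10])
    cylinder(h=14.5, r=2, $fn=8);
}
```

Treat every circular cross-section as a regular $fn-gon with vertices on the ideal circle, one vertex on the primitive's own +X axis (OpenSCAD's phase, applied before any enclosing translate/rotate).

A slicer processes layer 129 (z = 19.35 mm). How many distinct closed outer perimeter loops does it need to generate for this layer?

At z = 19.35 mm: the r=10 cylinder gives a regular 8-gon of circumradius 10 (constant along its height); the cylinder at (7, 8): section is a regular 8-gon, circumradius r=3; the r=2 cylinder at (1.5, 12) gives a regular 8-gon of circumradius 2 (constant along its height); Subtracting the remaining from the first: starting from the r=10 cylinder, the r=3 cylinder at (7, 8) partially overlaps it — only the 6.39 mm² overlap (of its 25.46 mm²) is removed, clipping the outline; the r=2 cylinder at (1.5, 12) misses the remaining region (no effect) — 1 connected region. The result has 1 disconnected region.

1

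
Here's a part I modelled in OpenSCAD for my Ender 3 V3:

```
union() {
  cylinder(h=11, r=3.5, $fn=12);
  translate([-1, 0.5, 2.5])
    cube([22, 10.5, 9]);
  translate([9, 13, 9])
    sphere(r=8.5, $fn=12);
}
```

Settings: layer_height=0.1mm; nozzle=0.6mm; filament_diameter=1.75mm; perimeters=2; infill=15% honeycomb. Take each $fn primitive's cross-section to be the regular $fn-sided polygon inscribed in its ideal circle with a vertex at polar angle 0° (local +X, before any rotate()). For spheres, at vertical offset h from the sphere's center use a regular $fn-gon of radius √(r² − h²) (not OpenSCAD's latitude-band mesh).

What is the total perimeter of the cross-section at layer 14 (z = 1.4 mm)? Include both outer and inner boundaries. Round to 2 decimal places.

45.39 mm

At z = 1.4 mm: the cylinder: section is a regular 12-gon, circumradius r=3.5 (perimeter = 2·12·3.500·sin(180°/12) = 21.74 mm); the cube at (-1, 0.5) does not reach this height (z outside [2.5, 11.5]); the r=8.5 sphere at (9, 13) slices to a regular 12-gon of circumradius 3.807 (√(r²−h²) with h=7.6 from center) (perimeter = 2·12·3.807·sin(180°/12) = 23.65 mm); Taking the union: the 2 present regions are separate (no shared area or edge), so areas and boundary lengths simply add and each stays a separate island — boundary = 45.39 mm. Overall, the cross-section has 2 separate islands. Total boundary length (outer) = 45.39 mm.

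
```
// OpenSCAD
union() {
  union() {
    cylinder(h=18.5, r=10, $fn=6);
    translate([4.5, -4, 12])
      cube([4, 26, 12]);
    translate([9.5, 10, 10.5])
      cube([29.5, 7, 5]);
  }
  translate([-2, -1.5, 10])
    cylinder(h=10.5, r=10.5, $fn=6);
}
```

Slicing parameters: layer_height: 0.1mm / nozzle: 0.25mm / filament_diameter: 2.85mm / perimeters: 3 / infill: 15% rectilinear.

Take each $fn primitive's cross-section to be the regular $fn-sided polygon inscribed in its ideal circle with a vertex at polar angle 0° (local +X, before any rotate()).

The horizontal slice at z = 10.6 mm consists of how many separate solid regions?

At z = 10.6 mm: the r=10 cylinder contributes a regular 6-gon of circumradius 10; the cube at (4.5, -4) is absent (z outside [12, 24]); the 29.5×7 cube at (9.5, 10) contributes its full rectangle; Merging all regions: the 2 present regions are separate (no shared area or edge), so areas and boundary lengths simply add and each stays a separate island — 2 connected regions; the r=10.5 cylinder at (-2, -1.5) gives a regular 6-gon of circumradius 10.5 (constant along its height); Merging all regions: the regions partially overlap (shared area 223.73 mm²), so overlapping operands fuse into one piece — 2 connected regions. The result has 2 disconnected regions.

2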